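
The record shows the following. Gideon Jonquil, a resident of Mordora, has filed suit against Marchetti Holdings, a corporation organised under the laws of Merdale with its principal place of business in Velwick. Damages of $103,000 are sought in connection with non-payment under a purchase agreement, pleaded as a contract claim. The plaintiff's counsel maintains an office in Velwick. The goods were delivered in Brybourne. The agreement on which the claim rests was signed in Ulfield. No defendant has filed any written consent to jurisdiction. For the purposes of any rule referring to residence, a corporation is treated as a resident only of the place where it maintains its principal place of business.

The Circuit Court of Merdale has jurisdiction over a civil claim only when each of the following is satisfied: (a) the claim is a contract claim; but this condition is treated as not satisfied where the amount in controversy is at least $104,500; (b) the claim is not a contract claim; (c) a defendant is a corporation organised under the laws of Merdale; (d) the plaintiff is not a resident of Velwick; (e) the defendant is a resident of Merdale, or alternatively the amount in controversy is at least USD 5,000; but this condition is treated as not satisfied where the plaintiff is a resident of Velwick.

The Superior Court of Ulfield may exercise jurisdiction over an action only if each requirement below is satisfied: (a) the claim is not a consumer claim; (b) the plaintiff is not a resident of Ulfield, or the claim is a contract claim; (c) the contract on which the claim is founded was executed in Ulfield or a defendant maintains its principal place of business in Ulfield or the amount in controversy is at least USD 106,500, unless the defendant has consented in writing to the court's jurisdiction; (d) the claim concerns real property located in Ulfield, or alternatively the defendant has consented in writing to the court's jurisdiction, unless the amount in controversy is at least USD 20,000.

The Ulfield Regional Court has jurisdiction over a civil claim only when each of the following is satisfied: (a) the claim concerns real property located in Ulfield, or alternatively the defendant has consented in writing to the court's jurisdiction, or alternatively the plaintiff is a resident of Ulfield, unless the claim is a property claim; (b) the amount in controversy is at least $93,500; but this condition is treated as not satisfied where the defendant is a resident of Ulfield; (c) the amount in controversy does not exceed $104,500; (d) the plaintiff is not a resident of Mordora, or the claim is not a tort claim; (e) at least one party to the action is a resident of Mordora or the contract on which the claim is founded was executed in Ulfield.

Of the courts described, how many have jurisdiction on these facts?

1

The Circuit Court of Merdale:
  (a) The claim is a contract claim. And the carve-out is inapplicable — the amount in controversy is USD 103,000, below the USD 104,500 floor. Condition met.
  (b) The claim is a contract claim. Fails.
  (c) Marchetti Holdings is organised under the laws of Merdale. Condition met.
  (d) The plaintiff resides in Mordora, which is not Velwick. Condition met.
  (e) The amount in controversy is $103,000, which meets the 5,000 dollars floor — that alternative is enough. The carve-out does not apply: the plaintiff resides in Mordora, not Velwick. Condition met.
  → No jurisdiction.
The Superior Court of Ulfield:
  (a) The claim is a contract claim, not a consumer claim. Met.
  (b) The plaintiff resides in Mordora, which is not Ulfield — that alternative is enough. Met.
  (c) The contract was executed in Ulfield, so this disjunct is met. Condition met.
  (d) The claim does not concern real property; no such written consent has been filed — no alternative holds. But the amount in controversy is $103,000, which meets the USD 20,000 floor, and the 'unless' clause therefore excuses the requirement. Met.
  → Every requirement is satisfied — jurisdiction.
The Ulfield Regional Court:
  (a) The claim does not concern real property; no such written consent has been filed; the plaintiff resides in Mordora, not Ulfield — none of the alternatives is met. And the claim is a contract claim, not a property claim, so the proviso does not save it. Not met.
  (b) The amount in controversy is 103,000 dollars, which meets the 93,500 dollars floor. The carve-out does not apply: the defendant resides in Velwick, not Ulfield. Met.
  (c) The amount in controversy is $103,000, within the USD 104,500 ceiling. Met.
  (d) The claim is a contract claim, not a tort claim — that alternative is enough. Condition met.
  (e) Gideon Jonquil resides in Mordora, so one alternative holds. Condition met.
  → The court lacks jurisdiction.
Courts with jurisdiction: the Superior Court of Ulfield — 1 in total.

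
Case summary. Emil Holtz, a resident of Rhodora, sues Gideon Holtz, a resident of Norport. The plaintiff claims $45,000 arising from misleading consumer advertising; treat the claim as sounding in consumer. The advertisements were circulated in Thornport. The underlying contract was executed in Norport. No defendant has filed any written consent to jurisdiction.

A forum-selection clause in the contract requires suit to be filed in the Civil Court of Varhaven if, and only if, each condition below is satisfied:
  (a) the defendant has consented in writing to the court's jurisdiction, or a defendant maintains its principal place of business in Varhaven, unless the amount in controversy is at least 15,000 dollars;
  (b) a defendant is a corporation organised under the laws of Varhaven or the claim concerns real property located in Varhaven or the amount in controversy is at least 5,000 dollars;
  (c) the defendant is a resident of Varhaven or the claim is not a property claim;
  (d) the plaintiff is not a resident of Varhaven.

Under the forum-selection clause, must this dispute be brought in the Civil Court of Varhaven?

Yes

The Civil Court of Varhaven:
  (a) No such written consent has been filed; no defendant is a corporation — no alternative holds. But the amount in controversy is USD 45,000, which meets the 15,000 dollars floor, and the 'unless' clause therefore excuses the requirement. Condition met.
  (b) The amount in controversy is $45,000, which meets the 5,000 dollars floor, which satisfies one of the alternatives. Met.
  (c) The claim is a consumer claim, not a property claim, so one alternative holds. Met.
  (d) The plaintiff resides in Rhodora, which is not Varhaven. Satisfied.
  → Forum clause is triggered.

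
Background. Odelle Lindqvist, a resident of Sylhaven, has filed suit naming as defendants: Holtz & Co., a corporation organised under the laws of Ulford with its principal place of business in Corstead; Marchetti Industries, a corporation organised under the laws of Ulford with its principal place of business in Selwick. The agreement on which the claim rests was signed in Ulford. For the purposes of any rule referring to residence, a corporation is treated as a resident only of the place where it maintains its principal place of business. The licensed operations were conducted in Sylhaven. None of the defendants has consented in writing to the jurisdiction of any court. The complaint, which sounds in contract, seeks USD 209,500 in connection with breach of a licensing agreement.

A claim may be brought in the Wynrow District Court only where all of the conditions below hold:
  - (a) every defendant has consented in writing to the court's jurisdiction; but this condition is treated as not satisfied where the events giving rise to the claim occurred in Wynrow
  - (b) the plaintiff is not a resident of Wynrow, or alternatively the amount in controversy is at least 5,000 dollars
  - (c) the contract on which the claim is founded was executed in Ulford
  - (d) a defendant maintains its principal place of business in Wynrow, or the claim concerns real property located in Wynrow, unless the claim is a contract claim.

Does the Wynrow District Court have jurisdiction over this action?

The Wynrow District Court:
  (a) No such written consent has been filed. Not met.
  (b) The plaintiff resides in Sylhaven, which is not Wynrow — that alternative is enough. Satisfied.
  (c) The contract was executed in Ulford. Condition met.
  (d) The corporate defendant(s) have their principal place of business in Corstead, Selwick, not Wynrow; the claim does not concern real property — every alternative fails. However, the claim is a contract claim, so the 'unless' proviso supplies this condition. Satisfied.
  → At least one condition fails; no jurisdiction.

No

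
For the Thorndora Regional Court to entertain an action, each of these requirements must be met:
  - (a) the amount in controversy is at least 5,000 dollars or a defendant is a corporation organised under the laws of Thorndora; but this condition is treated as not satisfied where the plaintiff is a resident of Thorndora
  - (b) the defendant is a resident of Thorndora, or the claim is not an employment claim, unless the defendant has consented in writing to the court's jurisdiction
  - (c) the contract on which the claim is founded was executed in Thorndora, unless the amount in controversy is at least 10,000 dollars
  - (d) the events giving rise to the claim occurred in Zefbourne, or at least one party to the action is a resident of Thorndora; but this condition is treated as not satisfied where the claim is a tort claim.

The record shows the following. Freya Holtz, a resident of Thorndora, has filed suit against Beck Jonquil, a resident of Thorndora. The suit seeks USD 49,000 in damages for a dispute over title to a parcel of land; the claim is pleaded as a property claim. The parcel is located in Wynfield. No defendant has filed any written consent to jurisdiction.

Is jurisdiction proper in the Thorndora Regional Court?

The Thorndora Regional Court:
  (a) The amount in controversy is $49,000, which meets the 5,000 dollars floor, which satisfies one of the alternatives. But the carve-out bites: the plaintiff resides in Thorndora. Not met.
  (b) The defendant resides in Thorndora, so one alternative holds. Met.
  (c) No contract (and hence no place of execution) is alleged. However, the amount in controversy is $49,000, which meets the 10,000 dollars floor, so the 'unless' proviso supplies this condition. Condition met.
  (d) Freya Holtz resides in Thorndora, so this disjunct is met. And the carve-out is inapplicable — the claim is a property claim, not a tort claim. Met.
  → The court lacks jurisdiction.

No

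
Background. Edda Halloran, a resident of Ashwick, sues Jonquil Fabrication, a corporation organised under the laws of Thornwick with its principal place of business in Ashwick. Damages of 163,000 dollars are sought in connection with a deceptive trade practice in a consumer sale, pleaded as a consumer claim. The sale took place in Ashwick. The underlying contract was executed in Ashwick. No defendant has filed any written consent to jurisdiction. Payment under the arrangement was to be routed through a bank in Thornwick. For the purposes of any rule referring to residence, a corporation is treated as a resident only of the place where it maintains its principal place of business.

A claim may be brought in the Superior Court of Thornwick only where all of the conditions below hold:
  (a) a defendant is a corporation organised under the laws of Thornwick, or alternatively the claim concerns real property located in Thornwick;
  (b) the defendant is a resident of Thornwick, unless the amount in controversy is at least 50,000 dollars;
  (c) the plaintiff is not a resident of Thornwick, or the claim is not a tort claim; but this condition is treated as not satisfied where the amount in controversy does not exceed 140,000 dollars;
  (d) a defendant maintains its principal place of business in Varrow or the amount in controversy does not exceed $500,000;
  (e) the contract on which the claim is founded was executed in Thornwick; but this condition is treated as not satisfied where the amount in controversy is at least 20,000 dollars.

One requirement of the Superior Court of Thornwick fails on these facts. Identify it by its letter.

(e)

The Superior Court of Thornwick:
  (a) Jonquil Fabrication is organised under the laws of Thornwick — that alternative is enough. Satisfied.
  (b) The defendant resides in Ashwick, not Thornwick. But the amount in controversy is 163,000 dollars, which meets the $50,000 floor, and the 'unless' clause therefore excuses the requirement. Met.
  (c) The plaintiff resides in Ashwick, which is not Thornwick, so this disjunct is met. And the carve-out is inapplicable — the amount in controversy is $163,000, above the 140,000 dollars ceiling. Condition met.
  (d) The amount in controversy is 163,000 dollars, within the USD 500,000 ceiling, so one alternative holds. Satisfied.
  (e) The contract was executed in Ashwick, not Thornwick. Not satisfied.
Only condition (e) fails.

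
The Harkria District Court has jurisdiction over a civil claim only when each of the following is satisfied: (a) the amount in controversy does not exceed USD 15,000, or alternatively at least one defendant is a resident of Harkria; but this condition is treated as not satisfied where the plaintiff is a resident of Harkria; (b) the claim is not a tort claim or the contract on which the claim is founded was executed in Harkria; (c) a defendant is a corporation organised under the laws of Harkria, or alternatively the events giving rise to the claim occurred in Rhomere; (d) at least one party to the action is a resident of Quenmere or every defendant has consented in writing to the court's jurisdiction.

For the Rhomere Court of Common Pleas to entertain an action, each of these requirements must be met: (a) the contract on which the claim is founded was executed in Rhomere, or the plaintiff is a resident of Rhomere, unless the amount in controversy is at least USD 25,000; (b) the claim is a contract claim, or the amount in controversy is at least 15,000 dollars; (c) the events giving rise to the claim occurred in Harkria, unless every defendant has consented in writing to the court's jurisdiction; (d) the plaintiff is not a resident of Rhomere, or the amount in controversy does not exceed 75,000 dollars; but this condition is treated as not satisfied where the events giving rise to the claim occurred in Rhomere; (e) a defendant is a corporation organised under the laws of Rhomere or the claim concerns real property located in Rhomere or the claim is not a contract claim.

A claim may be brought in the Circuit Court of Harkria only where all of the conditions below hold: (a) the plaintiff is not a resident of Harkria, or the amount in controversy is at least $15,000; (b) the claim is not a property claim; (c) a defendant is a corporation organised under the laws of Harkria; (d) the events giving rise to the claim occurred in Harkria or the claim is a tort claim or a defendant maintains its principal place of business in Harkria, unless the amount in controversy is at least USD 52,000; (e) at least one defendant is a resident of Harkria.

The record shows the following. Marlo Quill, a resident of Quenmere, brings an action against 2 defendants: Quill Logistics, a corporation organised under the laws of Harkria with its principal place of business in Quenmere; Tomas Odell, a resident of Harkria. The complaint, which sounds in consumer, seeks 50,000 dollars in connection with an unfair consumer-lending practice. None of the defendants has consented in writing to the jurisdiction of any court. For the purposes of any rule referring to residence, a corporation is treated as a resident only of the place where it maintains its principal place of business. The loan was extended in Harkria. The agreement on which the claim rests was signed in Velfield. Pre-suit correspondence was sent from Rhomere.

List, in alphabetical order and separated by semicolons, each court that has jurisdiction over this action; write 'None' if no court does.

the Circuit Court of Harkria; the Harkria District Court; the Rhomere Court of Common Pleas

The Harkria District Court:
  (a) Tomas Odell resides in Harkria, so this disjunct is met. The exception is not triggered, since the plaintiff resides in Quenmere, not Harkria. Met.
  (b) The claim is a consumer claim, not a tort claim, which satisfies one of the alternatives. Met.
  (c) Quill Logistics is organised under the laws of Harkria, which satisfies one of the alternatives. Condition met.
  (d) Marlo Quill resides in Quenmere, so one alternative holds. Condition met.
  → All conditions met; jurisdiction exists.
The Rhomere Court of Common Pleas:
  (a) The contract was executed in Velfield, not Rhomere; the plaintiff resides in Quenmere, not Rhomere — every alternative fails. But the amount in controversy is USD 50,000, which meets the 25,000 dollars floor, and the 'unless' clause therefore excuses the requirement. Condition met.
  (b) The amount in controversy is 50,000 dollars, which meets the USD 15,000 floor — that alternative is enough. Condition met.
  (c) The operative events occurred in Harkria. Condition met.
  (d) The plaintiff resides in Quenmere, which is not Rhomere, which satisfies one of the alternatives. The carve-out does not apply: the operative events occurred in Harkria, not Rhomere. Met.
  (e) The claim is a consumer claim, not a contract claim, so one alternative holds. Satisfied.
  → The court has jurisdiction.
The Circuit Court of Harkria:
  (a) The plaintiff resides in Quenmere, which is not Harkria, so one alternative holds. Satisfied.
  (b) The claim is a consumer claim, not a property claim. Satisfied.
  (c) Quill Logistics is organised under the laws of Harkria. Condition met.
  (d) The operative events occurred in Harkria, so this disjunct is met. Satisfied.
  (e) Tomas Odell resides in Harkria. Met.
  → The court has jurisdiction.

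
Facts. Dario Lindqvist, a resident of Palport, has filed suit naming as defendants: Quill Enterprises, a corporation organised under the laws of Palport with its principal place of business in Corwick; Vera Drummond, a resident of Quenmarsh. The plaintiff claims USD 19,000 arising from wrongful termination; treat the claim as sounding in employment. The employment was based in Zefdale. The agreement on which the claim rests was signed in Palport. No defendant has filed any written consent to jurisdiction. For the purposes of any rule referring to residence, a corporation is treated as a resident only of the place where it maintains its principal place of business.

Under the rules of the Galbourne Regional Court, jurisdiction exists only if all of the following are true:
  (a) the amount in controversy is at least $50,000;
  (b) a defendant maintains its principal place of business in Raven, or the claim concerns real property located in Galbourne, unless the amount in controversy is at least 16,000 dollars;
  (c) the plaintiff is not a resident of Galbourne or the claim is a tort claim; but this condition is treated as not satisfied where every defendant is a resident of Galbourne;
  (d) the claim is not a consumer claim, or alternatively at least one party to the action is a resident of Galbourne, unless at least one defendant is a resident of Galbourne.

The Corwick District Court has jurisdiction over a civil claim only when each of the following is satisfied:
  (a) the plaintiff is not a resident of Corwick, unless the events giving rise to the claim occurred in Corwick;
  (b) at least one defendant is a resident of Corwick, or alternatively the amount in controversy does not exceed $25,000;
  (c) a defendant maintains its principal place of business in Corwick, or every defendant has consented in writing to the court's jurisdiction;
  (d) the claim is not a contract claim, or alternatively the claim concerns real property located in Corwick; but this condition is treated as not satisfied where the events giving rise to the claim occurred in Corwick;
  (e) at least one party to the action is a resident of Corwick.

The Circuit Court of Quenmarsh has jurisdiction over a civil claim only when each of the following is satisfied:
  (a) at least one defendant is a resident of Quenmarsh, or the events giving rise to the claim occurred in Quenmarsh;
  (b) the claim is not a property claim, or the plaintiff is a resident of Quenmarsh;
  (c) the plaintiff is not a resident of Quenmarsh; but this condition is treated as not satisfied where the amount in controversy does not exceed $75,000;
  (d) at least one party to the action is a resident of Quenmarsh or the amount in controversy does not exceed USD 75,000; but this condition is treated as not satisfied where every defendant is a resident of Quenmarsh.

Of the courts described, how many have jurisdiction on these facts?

1

The Galbourne Regional Court:
  (a) The amount in controversy is $19,000, below the USD 50,000 floor. Fails.
  (b) The corporate defendant(s) have their principal place of business in Corwick, not Raven; the claim does not concern real property — no alternative holds. But the amount in controversy is $19,000, which meets the 16,000 dollars floor, and the 'unless' clause therefore excuses the requirement. Met.
  (c) The plaintiff resides in Palport, which is not Galbourne, so this disjunct is met. The carve-out does not apply: the defendants reside as follows — Quill Enterprises in Corwick, Vera Drummond in Quenmarsh — not all in Galbourne. Satisfied.
  (d) The claim is an employment claim, not a consumer claim, which satisfies one of the alternatives. Condition met.
  → Not every requirement is met — no jurisdiction.
The Corwick District Court:
  (a) The plaintiff resides in Palport, which is not Corwick. Met.
  (b) Quill Enterprises resides in Corwick, so one alternative holds. Condition met.
  (c) Quill Enterprises has its principal place of business in Corwick, so one alternative holds. Condition met.
  (d) The claim is an employment claim, not a contract claim, so this disjunct is met. And the carve-out is inapplicable — the operative events occurred in Zefdale, not Corwick. Satisfied.
  (e) Quill Enterprises resides in Corwick. Met.
  → The court has jurisdiction.
The Circuit Court of Quenmarsh:
  (a) Vera Drummond resides in Quenmarsh, so one alternative holds. Satisfied.
  (b) The claim is an employment claim, not a property claim — that alternative is enough. Met.
  (c) The plaintiff resides in Palport, which is not Quenmarsh. But the carve-out bites: the amount in controversy is $19,000, within the $75,000 ceiling. Not met.
  (d) Vera Drummond resides in Quenmarsh, so this disjunct is met. The exception is not triggered, since the defendants reside as follows — Quill Enterprises in Corwick, Vera Drummond in Quenmarsh — not all in Quenmarsh. Condition met.
  → No jurisdiction.
Courts with jurisdiction: the Corwick District Court — 1 in total.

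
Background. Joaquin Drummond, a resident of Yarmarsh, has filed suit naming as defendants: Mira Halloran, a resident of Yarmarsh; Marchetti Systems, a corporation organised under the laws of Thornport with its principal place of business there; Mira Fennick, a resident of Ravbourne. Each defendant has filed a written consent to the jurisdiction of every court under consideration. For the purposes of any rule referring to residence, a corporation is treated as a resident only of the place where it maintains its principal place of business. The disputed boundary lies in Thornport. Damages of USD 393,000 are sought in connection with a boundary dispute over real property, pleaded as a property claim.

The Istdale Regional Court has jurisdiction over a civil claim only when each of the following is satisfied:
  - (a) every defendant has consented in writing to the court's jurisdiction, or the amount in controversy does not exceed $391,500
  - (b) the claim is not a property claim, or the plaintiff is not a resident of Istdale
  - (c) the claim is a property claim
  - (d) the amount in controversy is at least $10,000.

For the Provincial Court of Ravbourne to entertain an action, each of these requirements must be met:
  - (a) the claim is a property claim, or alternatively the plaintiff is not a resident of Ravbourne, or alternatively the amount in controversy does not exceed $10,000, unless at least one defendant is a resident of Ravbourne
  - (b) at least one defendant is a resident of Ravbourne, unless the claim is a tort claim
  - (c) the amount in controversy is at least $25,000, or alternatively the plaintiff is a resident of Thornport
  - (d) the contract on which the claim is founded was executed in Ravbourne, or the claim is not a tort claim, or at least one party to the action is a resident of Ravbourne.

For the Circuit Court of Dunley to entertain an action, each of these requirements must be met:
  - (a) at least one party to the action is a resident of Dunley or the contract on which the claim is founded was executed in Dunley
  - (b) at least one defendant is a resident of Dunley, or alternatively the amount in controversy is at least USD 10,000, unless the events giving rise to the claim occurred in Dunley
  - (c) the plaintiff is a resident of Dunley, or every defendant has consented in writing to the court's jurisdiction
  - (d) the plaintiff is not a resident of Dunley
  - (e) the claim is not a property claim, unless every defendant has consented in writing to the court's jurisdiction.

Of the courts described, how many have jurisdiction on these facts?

2

The Istdale Regional Court:
  (a) Every defendant has filed written consent — that alternative is enough. Met.
  (b) The plaintiff resides in Yarmarsh, which is not Istdale, so this disjunct is met. Satisfied.
  (c) The claim is a property claim. Condition met.
  (d) The amount in controversy is USD 393,000, which meets the $10,000 floor. Satisfied.
  → Every requirement is satisfied — jurisdiction.
The Provincial Court of Ravbourne:
  (a) The claim is a property claim, so one alternative holds. Met.
  (b) Mira Fennick resides in Ravbourne. Met.
  (c) The amount in controversy is $393,000, which meets the 25,000 dollars floor, so this disjunct is met. Met.
  (d) The claim is a property claim, not a tort claim — that alternative is enough. Satisfied.
  → All conditions met; jurisdiction exists.
The Circuit Court of Dunley:
  (a) No party resides in Dunley; no contract (and hence no place of execution) is alleged — none of the alternatives is met. Fails.
  (b) The amount in controversy is $393,000, which meets the $10,000 floor, so this disjunct is met. Satisfied.
  (c) Every defendant has filed written consent, which satisfies one of the alternatives. Condition met.
  (d) The plaintiff resides in Yarmarsh, which is not Dunley. Condition met.
  (e) The claim is a property claim. The proviso rescues it, though: every defendant has filed written consent. Condition met.
  → At least one condition fails; no jurisdiction.
Courts with jurisdiction: the Istdale Regional Court, the Provincial Court of Ravbourne — 2 in total.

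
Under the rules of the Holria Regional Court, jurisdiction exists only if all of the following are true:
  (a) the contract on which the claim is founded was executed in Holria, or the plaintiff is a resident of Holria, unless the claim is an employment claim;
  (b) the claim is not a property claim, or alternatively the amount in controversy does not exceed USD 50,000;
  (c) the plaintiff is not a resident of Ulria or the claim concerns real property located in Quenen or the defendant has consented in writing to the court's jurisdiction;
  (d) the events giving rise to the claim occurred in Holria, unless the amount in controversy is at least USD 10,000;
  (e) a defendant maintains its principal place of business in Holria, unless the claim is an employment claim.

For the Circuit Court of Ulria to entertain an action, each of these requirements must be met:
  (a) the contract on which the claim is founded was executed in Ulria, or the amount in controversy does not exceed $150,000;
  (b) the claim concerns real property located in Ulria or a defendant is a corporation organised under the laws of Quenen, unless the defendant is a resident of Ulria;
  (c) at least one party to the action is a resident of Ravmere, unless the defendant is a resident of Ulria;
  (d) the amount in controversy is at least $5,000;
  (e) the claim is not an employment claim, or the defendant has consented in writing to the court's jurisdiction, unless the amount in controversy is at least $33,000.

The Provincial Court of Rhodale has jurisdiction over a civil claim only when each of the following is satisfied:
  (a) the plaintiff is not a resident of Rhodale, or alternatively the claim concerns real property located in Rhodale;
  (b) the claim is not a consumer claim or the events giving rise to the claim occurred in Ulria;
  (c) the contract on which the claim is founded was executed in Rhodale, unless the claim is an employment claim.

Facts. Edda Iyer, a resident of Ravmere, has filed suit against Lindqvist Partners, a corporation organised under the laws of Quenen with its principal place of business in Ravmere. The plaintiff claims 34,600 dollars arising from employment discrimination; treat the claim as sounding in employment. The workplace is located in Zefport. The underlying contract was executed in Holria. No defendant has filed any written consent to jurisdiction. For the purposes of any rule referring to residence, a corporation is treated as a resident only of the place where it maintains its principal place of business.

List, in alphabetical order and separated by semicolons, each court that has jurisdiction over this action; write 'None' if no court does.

The Holria Regional Court:
  (a) The contract was executed in Holria, so this disjunct is met. Met.
  (b) The claim is an employment claim, not a property claim, so one alternative holds. Condition met.
  (c) The plaintiff resides in Ravmere, which is not Ulria, which satisfies one of the alternatives. Met.
  (d) The operative events occurred in Zefport, not Holria. The proviso rescues it, though: the amount in controversy is $34,600, which meets the 10,000 dollars floor. Condition met.
  (e) The corporate defendant(s) have their principal place of business in Ravmere, not Holria. However, the claim is an employment claim, so the 'unless' proviso supplies this condition. Condition met.
  → Jurisdiction lies.
The Circuit Court of Ulria:
  (a) The amount in controversy is 34,600 dollars, within the $150,000 ceiling, so this disjunct is met. Satisfied.
  (b) Lindqvist Partners is organised under the laws of Quenen, so this disjunct is met. Condition met.
  (c) Edda Iyer resides in Ravmere. Satisfied.
  (d) The amount in controversy is 34,600 dollars, which meets the USD 5,000 floor. Condition met.
  (e) The claim is an employment claim; no such written consent has been filed — none of the alternatives is met. The proviso rescues it, though: the amount in controversy is $34,600, which meets the 33,000 dollars floor. Met.
  → The court has jurisdiction.
The Provincial Court of Rhodale:
  (a) The plaintiff resides in Ravmere, which is not Rhodale, which satisfies one of the alternatives. Condition met.
  (b) The claim is an employment claim, not a consumer claim, so one alternative holds. Met.
  (c) The contract was executed in Holria, not Rhodale. The proviso rescues it, though: the claim is an employment claim. Satisfied.
  → The court has jurisdiction.

the Circuit Court of Ulria; the Holria Regional Court; the Provincial Court of Rhodale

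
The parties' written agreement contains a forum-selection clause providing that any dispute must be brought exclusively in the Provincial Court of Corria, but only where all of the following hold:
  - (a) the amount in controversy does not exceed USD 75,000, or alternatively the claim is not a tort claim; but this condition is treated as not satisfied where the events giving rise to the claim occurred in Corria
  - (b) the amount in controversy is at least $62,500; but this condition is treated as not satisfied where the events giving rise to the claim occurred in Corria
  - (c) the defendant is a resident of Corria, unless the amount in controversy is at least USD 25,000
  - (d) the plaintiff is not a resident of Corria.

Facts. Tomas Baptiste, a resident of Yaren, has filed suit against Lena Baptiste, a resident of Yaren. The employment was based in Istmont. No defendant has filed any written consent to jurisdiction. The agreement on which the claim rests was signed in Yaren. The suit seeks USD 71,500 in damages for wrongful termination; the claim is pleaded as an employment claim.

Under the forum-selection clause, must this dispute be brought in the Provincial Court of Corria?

Yes

The Provincial Court of Corria:
  (a) The amount in controversy is $71,500, within the USD 75,000 ceiling, so this disjunct is met. The exception is not triggered, since the operative events occurred in Istmont, not Corria. Condition met.
  (b) The amount in controversy is 71,500 dollars, which meets the $62,500 floor. The carve-out does not apply: the operative events occurred in Istmont, not Corria. Met.
  (c) The defendant resides in Yaren, not Corria. However, the amount in controversy is USD 71,500, which meets the $25,000 floor, so the 'unless' proviso supplies this condition. Met.
  (d) The plaintiff resides in Yaren, which is not Corria. Condition met.
  → Forum clause is triggered.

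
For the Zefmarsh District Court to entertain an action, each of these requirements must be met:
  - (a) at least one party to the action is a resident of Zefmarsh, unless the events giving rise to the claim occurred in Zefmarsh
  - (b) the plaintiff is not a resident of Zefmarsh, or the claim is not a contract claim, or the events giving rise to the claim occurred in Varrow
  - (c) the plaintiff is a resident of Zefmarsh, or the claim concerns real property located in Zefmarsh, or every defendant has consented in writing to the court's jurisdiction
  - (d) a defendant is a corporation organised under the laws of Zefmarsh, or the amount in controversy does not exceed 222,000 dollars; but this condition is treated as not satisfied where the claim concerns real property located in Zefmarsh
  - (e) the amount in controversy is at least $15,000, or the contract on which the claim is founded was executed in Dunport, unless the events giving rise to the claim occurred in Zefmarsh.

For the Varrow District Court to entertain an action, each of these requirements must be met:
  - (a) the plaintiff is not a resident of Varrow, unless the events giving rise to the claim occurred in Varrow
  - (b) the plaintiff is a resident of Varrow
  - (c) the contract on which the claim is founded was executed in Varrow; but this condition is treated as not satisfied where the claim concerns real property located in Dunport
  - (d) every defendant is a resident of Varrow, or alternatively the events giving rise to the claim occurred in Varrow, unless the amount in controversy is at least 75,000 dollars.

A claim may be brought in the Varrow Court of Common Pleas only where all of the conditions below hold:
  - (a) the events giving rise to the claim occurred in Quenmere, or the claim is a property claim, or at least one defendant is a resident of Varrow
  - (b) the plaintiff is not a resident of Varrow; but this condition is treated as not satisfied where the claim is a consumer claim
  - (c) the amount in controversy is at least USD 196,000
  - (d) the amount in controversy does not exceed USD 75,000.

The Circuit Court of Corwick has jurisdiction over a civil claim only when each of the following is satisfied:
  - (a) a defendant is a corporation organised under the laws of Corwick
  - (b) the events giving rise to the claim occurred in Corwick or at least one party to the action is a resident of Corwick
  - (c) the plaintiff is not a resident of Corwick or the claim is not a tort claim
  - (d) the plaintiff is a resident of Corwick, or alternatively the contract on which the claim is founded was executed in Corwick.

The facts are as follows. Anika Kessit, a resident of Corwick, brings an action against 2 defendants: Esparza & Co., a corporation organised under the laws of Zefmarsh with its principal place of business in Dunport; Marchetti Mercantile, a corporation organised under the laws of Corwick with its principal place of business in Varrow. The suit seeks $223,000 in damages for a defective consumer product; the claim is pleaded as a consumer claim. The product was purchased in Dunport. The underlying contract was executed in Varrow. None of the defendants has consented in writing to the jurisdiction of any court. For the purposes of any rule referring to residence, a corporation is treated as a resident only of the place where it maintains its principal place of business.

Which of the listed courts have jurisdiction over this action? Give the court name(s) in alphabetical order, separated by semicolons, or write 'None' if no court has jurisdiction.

The Zefmarsh District Court:
  (a) No party resides in Zefmarsh. Nor does the 'unless' clause help: the operative events occurred in Dunport, not Zefmarsh. Not satisfied.
  (b) The plaintiff resides in Corwick, which is not Zefmarsh, so one alternative holds. Condition met.
  (c) The plaintiff resides in Corwick, not Zefmarsh; the claim does not concern real property; no such written consent has been filed — no alternative holds. Not satisfied.
  (d) Esparza & Co. is organised under the laws of Zefmarsh, which satisfies one of the alternatives. And the carve-out is inapplicable — the claim does not concern real property. Satisfied.
  (e) The amount in controversy is 223,000 dollars, which meets the $15,000 floor, so one alternative holds. Condition met.
  → No jurisdiction.
The Varrow District Court:
  (a) The plaintiff resides in Corwick, which is not Varrow. Satisfied.
  (b) The plaintiff resides in Corwick, not Varrow. Not satisfied.
  (c) The contract was executed in Varrow. And the carve-out is inapplicable — the claim does not concern real property. Met.
  (d) The defendants reside as follows — Esparza & Co. in Dunport, Marchetti Mercantile in Varrow — not all in Varrow; the operative events occurred in Dunport, not Varrow — no alternative holds. The proviso rescues it, though: the amount in controversy is 223,000 dollars, which meets the $75,000 floor. Satisfied.
  → No jurisdiction.
The Varrow Court of Common Pleas:
  (a) Marchetti Mercantile resides in Varrow, which satisfies one of the alternatives. Satisfied.
  (b) The plaintiff resides in Corwick, which is not Varrow. But the carve-out bites: the claim is a consumer claim. Not met.
  (c) The amount in controversy is $223,000, which meets the USD 196,000 floor. Condition met.
  (d) The amount in controversy is USD 223,000, above the USD 75,000 ceiling. Not satisfied.
  → Not every requirement is met — no jurisdiction.
The Circuit Court of Corwick:
  (a) Marchetti Mercantile is organised under the laws of Corwick. Met.
  (b) Anika Kessit resides in Corwick, so one alternative holds. Satisfied.
  (c) The claim is a consumer claim, not a tort claim, so one alternative holds. Satisfied.
  (d) The plaintiff resides in Corwick, which satisfies one of the alternatives. Condition met.
  → All conditions met; jurisdiction exists.

the Circuit Court of Corwick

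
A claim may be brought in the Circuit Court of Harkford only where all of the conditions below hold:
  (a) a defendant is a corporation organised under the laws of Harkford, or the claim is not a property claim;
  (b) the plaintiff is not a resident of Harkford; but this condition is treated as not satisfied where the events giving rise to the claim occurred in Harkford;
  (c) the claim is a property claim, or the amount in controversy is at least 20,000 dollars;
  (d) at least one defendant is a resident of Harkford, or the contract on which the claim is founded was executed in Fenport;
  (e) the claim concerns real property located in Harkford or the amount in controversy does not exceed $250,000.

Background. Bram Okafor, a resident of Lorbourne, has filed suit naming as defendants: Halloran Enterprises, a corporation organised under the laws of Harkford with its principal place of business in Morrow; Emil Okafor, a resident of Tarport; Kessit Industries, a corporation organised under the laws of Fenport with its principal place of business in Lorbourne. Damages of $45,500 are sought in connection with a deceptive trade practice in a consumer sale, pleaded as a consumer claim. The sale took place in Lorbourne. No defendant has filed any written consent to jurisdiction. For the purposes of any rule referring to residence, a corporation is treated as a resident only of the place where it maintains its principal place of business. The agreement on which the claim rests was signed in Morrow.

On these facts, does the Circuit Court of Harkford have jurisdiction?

No

The Circuit Court of Harkford:
  (a) Halloran Enterprises is organised under the laws of Harkford, so one alternative holds. Satisfied.
  (b) The plaintiff resides in Lorbourne, which is not Harkford. The exception is not triggered, since the operative events occurred in Lorbourne, not Harkford. Condition met.
  (c) The amount in controversy is USD 45,500, which meets the USD 20,000 floor — that alternative is enough. Met.
  (d) No defendant resides in Harkford (they reside in Morrow, Tarport, Lorbourne); the contract was executed in Morrow, not Fenport — none of the alternatives is met. Condition not met.
  (e) The amount in controversy is USD 45,500, within the 250,000 dollars ceiling, so this disjunct is met. Satisfied.
  → Not every requirement is met — no jurisdiction.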